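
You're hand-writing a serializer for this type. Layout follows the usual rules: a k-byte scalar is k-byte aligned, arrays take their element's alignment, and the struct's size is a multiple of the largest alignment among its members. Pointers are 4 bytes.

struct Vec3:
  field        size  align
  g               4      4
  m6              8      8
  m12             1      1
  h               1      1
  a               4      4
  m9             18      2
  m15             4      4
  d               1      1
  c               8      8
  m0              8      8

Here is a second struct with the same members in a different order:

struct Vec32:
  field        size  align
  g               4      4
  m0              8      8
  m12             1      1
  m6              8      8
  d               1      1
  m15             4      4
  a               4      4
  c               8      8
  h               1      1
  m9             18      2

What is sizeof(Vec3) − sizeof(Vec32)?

-8

0..4  g  (4B, 4-aligned)
4..8  -- padding (4B)
8..16  m6  (8B, 8-aligned)
16..17  m12  (1B, 1-aligned)
17..18  h  (1B, 1-aligned)
18..20  -- padding (2B)
20..24  a  (4B, 4-aligned)
24..42  m9  (18B, 2-aligned)
42..44  -- padding (2B)
44..48  m15  (4B, 4-aligned)
48..49  d  (1B, 1-aligned)
49..56  -- padding (7B)
56..64  c  (8B, 8-aligned)
64..72  m0  (8B, 8-aligned)
sizeof = 72, alignof = 8
— Vec32 —
0..4  g  (4B, 4-aligned)
4..8  -- padding (4B)
8..16  m0  (8B, 8-aligned)
16..17  m12  (1B, 1-aligned)
17..24  -- padding (7B)
24..32  m6  (8B, 8-aligned)
32..33  d  (1B, 1-aligned)
33..36  -- padding (3B)
36..40  m15  (4B, 4-aligned)
40..44  a  (4B, 4-aligned)
44..48  -- padding (4B)
48..56  c  (8B, 8-aligned)
56..57  h  (1B, 1-aligned)
57..58  -- padding (1B)
58..76  m9  (18B, 2-aligned)
76..80  -- tail padding (4B)
sizeof = 80, alignof = 8
72 − 80 = -8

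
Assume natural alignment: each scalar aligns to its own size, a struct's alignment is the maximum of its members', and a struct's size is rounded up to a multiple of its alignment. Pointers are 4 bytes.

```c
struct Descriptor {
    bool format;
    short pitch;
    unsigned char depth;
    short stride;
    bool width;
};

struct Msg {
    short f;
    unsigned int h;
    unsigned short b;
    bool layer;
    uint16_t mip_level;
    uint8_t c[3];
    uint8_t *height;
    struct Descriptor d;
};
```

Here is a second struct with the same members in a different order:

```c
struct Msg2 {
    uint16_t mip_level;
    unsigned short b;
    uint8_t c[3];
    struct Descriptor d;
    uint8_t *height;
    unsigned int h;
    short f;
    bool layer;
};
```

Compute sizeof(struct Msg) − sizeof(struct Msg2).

4

Descriptor: @0: format [1B, align 1] → 1; +1 pad (align 2); @2: pitch [2B, align 2] → 4; @4: depth [1B, align 1] → 5; +1 pad (align 2); @6: stride [2B, align 2] → 8; @8: width [1B, align 1] → 9; +1 tail pad (align 2); size 10, align 2
@0: f [2B, align 2] → 2
+2 pad (align 4)
@4: h [4B, align 4] → 8
@8: b [2B, align 2] → 10
@10: layer [1B, align 1] → 11
+1 pad (align 2)
@12: mip_level [2B, align 2] → 14
@14: c [3B, align 1] → 17
+3 pad (align 4)
@20: height [4B, align 4] → 24
@24: d [10B, align 2] → 34
+2 tail pad (align 4)
size 36, align 4
— Msg2 —
@0: mip_level [2B, align 2] → 2
@2: b [2B, align 2] → 4
@4: c [3B, align 1] → 7
+1 pad (align 2)
@8: d [10B, align 2] → 18
+2 pad (align 4)
@20: height [4B, align 4] → 24
@24: h [4B, align 4] → 28
@28: f [2B, align 2] → 30
@30: layer [1B, align 1] → 31
+1 tail pad (align 4)
size 32, align 4
36 − 32 = 4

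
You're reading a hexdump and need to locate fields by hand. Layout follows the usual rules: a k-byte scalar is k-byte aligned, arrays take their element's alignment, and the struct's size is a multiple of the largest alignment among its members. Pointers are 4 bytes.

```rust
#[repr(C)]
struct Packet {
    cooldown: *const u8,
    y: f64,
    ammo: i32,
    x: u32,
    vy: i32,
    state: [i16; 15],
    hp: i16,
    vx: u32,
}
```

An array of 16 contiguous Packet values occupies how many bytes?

0..4  cooldown  (4B, 4-aligned)
4..8  -- padding (4B)
8..16  y  (8B, 8-aligned)
16..20  ammo  (4B, 4-aligned)
20..24  x  (4B, 4-aligned)
24..28  vy  (4B, 4-aligned)
28..58  state  (30B, 2-aligned)
58..60  hp  (2B, 2-aligned)
60..64  vx  (4B, 4-aligned)
sizeof = 64, alignof = 8
array of 16: 16 × 64 = 1024

1024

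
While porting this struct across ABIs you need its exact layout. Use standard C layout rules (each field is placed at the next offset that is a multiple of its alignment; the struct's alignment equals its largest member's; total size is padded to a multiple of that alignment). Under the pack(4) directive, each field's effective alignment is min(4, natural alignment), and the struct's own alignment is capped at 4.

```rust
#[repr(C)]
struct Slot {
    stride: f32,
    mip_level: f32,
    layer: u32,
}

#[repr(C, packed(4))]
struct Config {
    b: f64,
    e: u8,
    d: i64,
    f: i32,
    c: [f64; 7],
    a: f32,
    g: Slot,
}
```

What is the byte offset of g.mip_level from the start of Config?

Slot: stride at 0 (size 4, align 4) → ends 4; mip_level at 4 (size 4, align 4) → ends 8; layer at 8 (size 4, align 4) → ends 12; total 12 bytes, alignment 4
b at 0 (size 8, align 4) → ends 8
e at 8 (size 1, align 1) → ends 9
pad 3 to align 4 for d
d at 12 (size 8, align 4) → ends 20
f at 20 (size 4, align 4) → ends 24
c at 24 (size 56, align 4) → ends 80
a at 80 (size 4, align 4) → ends 84
g at 84 (size 12, align 4) → ends 96
within Slot: mip_level at 4
84 + 4 = 88

88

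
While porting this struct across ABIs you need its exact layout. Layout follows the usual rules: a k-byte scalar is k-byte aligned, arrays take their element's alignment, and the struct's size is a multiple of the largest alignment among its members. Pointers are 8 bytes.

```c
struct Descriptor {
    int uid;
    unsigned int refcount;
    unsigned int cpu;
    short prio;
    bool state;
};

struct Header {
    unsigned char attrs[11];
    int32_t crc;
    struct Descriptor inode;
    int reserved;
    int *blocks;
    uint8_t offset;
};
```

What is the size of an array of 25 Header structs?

1400

Descriptor: @0: uid [4B, align 4] → 4; @4: refcount [4B, align 4] → 8; @8: cpu [4B, align 4] → 12; @12: prio [2B, align 2] → 14; @14: state [1B, align 1] → 15; +1 tail pad (align 4); size 16, align 4
@0: attrs [11B, align 1] → 11
+1 pad (align 4)
@12: crc [4B, align 4] → 16
@16: inode [16B, align 4] → 32
@32: reserved [4B, align 4] → 36
+4 pad (align 8)
@40: blocks [8B, align 8] → 48
@48: offset [1B, align 1] → 49
+7 tail pad (align 8)
size 56, align 8
array of 25: 25 × 56 = 1400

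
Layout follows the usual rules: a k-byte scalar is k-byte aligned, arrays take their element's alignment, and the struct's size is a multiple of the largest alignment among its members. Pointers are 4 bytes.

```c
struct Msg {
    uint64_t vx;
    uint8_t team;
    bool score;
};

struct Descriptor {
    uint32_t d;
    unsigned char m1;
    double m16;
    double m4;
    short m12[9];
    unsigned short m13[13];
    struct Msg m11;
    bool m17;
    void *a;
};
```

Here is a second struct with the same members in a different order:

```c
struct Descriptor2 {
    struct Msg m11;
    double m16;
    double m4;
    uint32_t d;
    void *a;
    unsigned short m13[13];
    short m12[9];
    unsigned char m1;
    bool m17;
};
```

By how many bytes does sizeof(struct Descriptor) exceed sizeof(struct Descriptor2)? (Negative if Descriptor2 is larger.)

Msg: @0: vx [8B, align 8] → 8; @8: team [1B, align 1] → 9; @9: score [1B, align 1] → 10; +6 tail pad (align 8); size 16, align 8
@0: d [4B, align 4] → 4
@4: m1 [1B, align 1] → 5
+3 pad (align 8)
@8: m16 [8B, align 8] → 16
@16: m4 [8B, align 8] → 24
@24: m12 [18B, align 2] → 42
@42: m13 [26B, align 2] → 68
+4 pad (align 8)
@72: m11 [16B, align 8] → 88
@88: m17 [1B, align 1] → 89
+3 pad (align 4)
@92: a [4B, align 4] → 96
size 96, align 8
— Descriptor2 —
@0: m11 [16B, align 8] → 16
@16: m16 [8B, align 8] → 24
@24: m4 [8B, align 8] → 32
@32: d [4B, align 4] → 36
@36: a [4B, align 4] → 40
@40: m13 [26B, align 2] → 66
@66: m12 [18B, align 2] → 84
@84: m1 [1B, align 1] → 85
@85: m17 [1B, align 1] → 86
+2 tail pad (align 8)
size 88, align 8
96 − 88 = 8

8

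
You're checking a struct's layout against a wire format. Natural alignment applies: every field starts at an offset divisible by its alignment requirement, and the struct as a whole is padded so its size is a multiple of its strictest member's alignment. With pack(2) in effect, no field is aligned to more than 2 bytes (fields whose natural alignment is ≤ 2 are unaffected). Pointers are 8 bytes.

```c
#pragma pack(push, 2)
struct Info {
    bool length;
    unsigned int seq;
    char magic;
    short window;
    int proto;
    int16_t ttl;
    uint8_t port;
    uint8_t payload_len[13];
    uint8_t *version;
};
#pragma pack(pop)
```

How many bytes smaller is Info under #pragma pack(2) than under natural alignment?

2

natural layout:
  0..1  length  (1B, 1-aligned)
  1..4  -- padding (3B)
  4..8  seq  (4B, 4-aligned)
  8..9  magic  (1B, 1-aligned)
  9..10  -- padding (1B)
  10..12  window  (2B, 2-aligned)
  12..16  proto  (4B, 4-aligned)
  16..18  ttl  (2B, 2-aligned)
  18..19  port  (1B, 1-aligned)
  19..32  payload_len  (13B, 1-aligned)
  32..40  version  (8B, 8-aligned)
  sizeof = 40, alignof = 8
packed(2) layout:
  0..1  length  (1B, 1-aligned)
  1..2  -- padding (1B)
  2..6  seq  (4B, 2-aligned)
  6..7  magic  (1B, 1-aligned)
  7..8  -- padding (1B)
  8..10  window  (2B, 2-aligned)
  10..14  proto  (4B, 2-aligned)
  14..16  ttl  (2B, 2-aligned)
  16..17  port  (1B, 1-aligned)
  17..30  payload_len  (13B, 1-aligned)
  30..38  version  (8B, 2-aligned)
  sizeof = 38, alignof = 2
40 − 38 = 2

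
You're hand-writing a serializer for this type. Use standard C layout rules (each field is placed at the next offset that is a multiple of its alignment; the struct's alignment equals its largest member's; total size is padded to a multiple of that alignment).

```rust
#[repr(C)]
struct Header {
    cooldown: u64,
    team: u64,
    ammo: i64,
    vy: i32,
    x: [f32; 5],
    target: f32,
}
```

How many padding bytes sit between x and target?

@0: cooldown [8B, align 8] → 8
@8: team [8B, align 8] → 16
@16: ammo [8B, align 8] → 24
@24: vy [4B, align 4] → 28
@28: x [20B, align 4] → 48
@48: target [4B, align 4] → 52

0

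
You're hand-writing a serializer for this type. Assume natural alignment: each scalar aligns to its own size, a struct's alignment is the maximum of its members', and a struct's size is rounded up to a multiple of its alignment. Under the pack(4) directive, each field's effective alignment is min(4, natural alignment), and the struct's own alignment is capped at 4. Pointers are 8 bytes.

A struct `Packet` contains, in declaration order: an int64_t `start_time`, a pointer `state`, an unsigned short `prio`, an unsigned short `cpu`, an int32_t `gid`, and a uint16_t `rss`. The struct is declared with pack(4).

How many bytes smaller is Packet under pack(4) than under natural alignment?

4

natural layout:
  start_time at 0 (size 8, align 8) → ends 8
  state at 8 (size 8, align 8) → ends 16
  prio at 16 (size 2, align 2) → ends 18
  cpu at 18 (size 2, align 2) → ends 20
  gid at 20 (size 4, align 4) → ends 24
  rss at 24 (size 2, align 2) → ends 26
  tail pad 6 to reach multiple of 8
  total 32 bytes, alignment 8
packed(4) layout:
  start_time at 0 (size 8, align 4) → ends 8
  state at 8 (size 8, align 4) → ends 16
  prio at 16 (size 2, align 2) → ends 18
  cpu at 18 (size 2, align 2) → ends 20
  gid at 20 (size 4, align 4) → ends 24
  rss at 24 (size 2, align 2) → ends 26
  tail pad 2 to reach multiple of 4
  total 28 bytes, alignment 4
32 − 28 = 4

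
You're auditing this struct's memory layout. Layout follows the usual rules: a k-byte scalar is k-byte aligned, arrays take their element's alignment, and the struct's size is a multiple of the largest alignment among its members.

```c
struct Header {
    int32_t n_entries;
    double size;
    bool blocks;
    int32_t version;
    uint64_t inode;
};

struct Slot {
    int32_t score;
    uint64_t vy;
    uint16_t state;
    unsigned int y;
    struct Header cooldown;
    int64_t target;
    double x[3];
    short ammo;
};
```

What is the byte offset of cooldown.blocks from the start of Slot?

Header: @0: n_entries [4B, align 4] → 4; +4 pad (align 8); @8: size [8B, align 8] → 16; @16: blocks [1B, align 1] → 17; +3 pad (align 4); @20: version [4B, align 4] → 24; @24: inode [8B, align 8] → 32; size 32, align 8
@0: score [4B, align 4] → 4
+4 pad (align 8)
@8: vy [8B, align 8] → 16
@16: state [2B, align 2] → 18
+2 pad (align 4)
@20: y [4B, align 4] → 24
@24: cooldown [32B, align 8] → 56
within Header: blocks at 16
24 + 16 = 40

40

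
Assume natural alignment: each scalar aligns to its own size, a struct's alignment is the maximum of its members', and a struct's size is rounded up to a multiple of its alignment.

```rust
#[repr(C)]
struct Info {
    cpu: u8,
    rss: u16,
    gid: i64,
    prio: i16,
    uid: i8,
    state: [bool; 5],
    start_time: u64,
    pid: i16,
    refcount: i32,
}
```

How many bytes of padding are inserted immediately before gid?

4

cpu at 0 (size 1, align 1) → ends 1
pad 1 to align 2 for rss
rss at 2 (size 2, align 2) → ends 4
pad 4 to align 8 for gid
gid at 8 (size 8, align 8) → ends 16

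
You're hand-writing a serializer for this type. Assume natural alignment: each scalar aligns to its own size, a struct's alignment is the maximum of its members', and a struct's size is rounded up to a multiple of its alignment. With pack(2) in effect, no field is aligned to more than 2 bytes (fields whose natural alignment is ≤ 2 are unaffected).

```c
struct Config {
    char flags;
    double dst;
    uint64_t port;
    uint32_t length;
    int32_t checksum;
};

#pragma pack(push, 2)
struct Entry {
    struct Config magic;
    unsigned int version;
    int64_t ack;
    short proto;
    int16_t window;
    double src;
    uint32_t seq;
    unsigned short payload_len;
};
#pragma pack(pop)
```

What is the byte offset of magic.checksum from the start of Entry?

28

Config: 0..1  flags  (1B, 1-aligned); 1..8  -- padding (7B); 8..16  dst  (8B, 8-aligned); 16..24  port  (8B, 8-aligned); 24..28  length  (4B, 4-aligned); 28..32  checksum  (4B, 4-aligned); sizeof = 32, alignof = 8
0..32  magic  (32B, 2-aligned)
within Config: checksum at 28
0 + 28 = 28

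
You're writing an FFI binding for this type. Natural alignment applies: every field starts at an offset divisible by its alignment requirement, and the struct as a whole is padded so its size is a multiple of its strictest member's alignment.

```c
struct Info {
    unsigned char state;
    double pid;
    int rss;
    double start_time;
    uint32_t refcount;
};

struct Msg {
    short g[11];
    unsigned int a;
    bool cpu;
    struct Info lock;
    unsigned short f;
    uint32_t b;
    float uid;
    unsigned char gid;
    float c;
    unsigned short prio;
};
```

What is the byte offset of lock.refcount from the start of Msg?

Info: state at 0 (size 1, align 1) → ends 1; pad 7 to align 8 for pid; pid at 8 (size 8, align 8) → ends 16; rss at 16 (size 4, align 4) → ends 20; pad 4 to align 8 for start_time; start_time at 24 (size 8, align 8) → ends 32; refcount at 32 (size 4, align 4) → ends 36; tail pad 4 to reach multiple of 8; total 40 bytes, alignment 8
g at 0 (size 22, align 2) → ends 22
pad 2 to align 4 for a
a at 24 (size 4, align 4) → ends 28
cpu at 28 (size 1, align 1) → ends 29
pad 3 to align 8 for lock
lock at 32 (size 40, align 8) → ends 72
within Info: refcount at 32
32 + 32 = 64

64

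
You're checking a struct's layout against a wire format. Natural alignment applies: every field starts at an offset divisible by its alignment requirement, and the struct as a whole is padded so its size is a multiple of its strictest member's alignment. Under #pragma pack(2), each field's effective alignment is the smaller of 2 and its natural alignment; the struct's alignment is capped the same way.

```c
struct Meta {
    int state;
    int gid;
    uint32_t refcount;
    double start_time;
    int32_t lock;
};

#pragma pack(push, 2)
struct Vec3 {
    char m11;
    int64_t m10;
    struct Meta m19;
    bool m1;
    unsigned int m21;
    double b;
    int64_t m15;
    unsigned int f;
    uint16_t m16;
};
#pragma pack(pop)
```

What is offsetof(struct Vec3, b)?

Meta: @0: state [4B, align 4] → 4; @4: gid [4B, align 4] → 8; @8: refcount [4B, align 4] → 12; +4 pad (align 8); @16: start_time [8B, align 8] → 24; @24: lock [4B, align 4] → 28; +4 tail pad (align 8); size 32, align 8
@0: m11 [1B, align 1] → 1
+1 pad (align 2)
@2: m10 [8B, align 2] → 10
@10: m19 [32B, align 2] → 42
@42: m1 [1B, align 1] → 43
+1 pad (align 2)
@44: m21 [4B, align 2] → 48
@48: b [8B, align 2] → 56

48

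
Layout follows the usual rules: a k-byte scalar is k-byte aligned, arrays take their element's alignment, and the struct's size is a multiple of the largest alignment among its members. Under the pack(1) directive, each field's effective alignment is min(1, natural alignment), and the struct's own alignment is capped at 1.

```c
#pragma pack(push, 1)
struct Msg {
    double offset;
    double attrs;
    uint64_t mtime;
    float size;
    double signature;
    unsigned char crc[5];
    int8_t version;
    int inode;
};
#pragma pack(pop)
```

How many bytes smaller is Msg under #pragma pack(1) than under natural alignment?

10

natural layout:
  offset at 0 (size 8, align 8) → ends 8
  attrs at 8 (size 8, align 8) → ends 16
  mtime at 16 (size 8, align 8) → ends 24
  size at 24 (size 4, align 4) → ends 28
  pad 4 to align 8 for signature
  signature at 32 (size 8, align 8) → ends 40
  crc at 40 (size 5, align 1) → ends 45
  version at 45 (size 1, align 1) → ends 46
  pad 2 to align 4 for inode
  inode at 48 (size 4, align 4) → ends 52
  tail pad 4 to reach multiple of 8
  total 56 bytes, alignment 8
packed(1) layout:
  offset at 0 (size 8, align 1) → ends 8
  attrs at 8 (size 8, align 1) → ends 16
  mtime at 16 (size 8, align 1) → ends 24
  size at 24 (size 4, align 1) → ends 28
  signature at 28 (size 8, align 1) → ends 36
  crc at 36 (size 5, align 1) → ends 41
  version at 41 (size 1, align 1) → ends 42
  inode at 42 (size 4, align 1) → ends 46
  total 46 bytes, alignment 1
56 − 46 = 10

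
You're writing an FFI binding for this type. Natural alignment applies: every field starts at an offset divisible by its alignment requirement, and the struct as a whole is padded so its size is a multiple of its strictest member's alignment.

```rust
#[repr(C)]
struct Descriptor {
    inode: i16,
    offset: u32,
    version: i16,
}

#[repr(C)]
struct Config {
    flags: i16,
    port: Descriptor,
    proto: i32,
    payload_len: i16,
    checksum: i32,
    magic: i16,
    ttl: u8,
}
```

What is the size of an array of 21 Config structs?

672

Descriptor: inode at 0 (size 2, align 2) → ends 2; pad 2 to align 4 for offset; offset at 4 (size 4, align 4) → ends 8; version at 8 (size 2, align 2) → ends 10; tail pad 2 to reach multiple of 4; total 12 bytes, alignment 4
flags at 0 (size 2, align 2) → ends 2
pad 2 to align 4 for port
port at 4 (size 12, align 4) → ends 16
proto at 16 (size 4, align 4) → ends 20
payload_len at 20 (size 2, align 2) → ends 22
pad 2 to align 4 for checksum
checksum at 24 (size 4, align 4) → ends 28
magic at 28 (size 2, align 2) → ends 30
ttl at 30 (size 1, align 1) → ends 31
tail pad 1 to reach multiple of 4
total 32 bytes, alignment 4
array of 21: 21 × 32 = 672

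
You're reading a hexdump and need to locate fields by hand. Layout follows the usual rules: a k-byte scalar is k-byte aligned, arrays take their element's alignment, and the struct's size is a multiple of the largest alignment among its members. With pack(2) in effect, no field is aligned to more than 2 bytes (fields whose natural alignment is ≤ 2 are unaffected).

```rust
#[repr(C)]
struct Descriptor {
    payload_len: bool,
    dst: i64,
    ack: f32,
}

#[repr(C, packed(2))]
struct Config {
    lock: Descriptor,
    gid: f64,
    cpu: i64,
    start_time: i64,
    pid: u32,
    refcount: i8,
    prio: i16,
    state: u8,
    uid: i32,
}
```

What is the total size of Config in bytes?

Descriptor: @0: payload_len [1B, align 1] → 1; +7 pad (align 8); @8: dst [8B, align 8] → 16; @16: ack [4B, align 4] → 20; +4 tail pad (align 8); size 24, align 8
@0: lock [24B, align 2] → 24
@24: gid [8B, align 2] → 32
@32: cpu [8B, align 2] → 40
@40: start_time [8B, align 2] → 48
@48: pid [4B, align 2] → 52
@52: refcount [1B, align 1] → 53
+1 pad (align 2)
@54: prio [2B, align 2] → 56
@56: state [1B, align 1] → 57
+1 pad (align 2)
@58: uid [4B, align 2] → 62
size 62, align 2

62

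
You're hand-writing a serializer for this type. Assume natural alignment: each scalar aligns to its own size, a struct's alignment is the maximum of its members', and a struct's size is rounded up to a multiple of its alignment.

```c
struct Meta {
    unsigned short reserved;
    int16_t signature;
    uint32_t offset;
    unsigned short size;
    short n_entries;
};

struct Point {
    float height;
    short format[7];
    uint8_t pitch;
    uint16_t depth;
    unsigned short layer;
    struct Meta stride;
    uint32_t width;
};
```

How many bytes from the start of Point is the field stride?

24

Meta: 0..2  reserved  (2B, 2-aligned); 2..4  signature  (2B, 2-aligned); 4..8  offset  (4B, 4-aligned); 8..10  size  (2B, 2-aligned); 10..12  n_entries  (2B, 2-aligned); sizeof = 12, alignof = 4
0..4  height  (4B, 4-aligned)
4..18  format  (14B, 2-aligned)
18..19  pitch  (1B, 1-aligned)
19..20  -- padding (1B)
20..22  depth  (2B, 2-aligned)
22..24  layer  (2B, 2-aligned)
24..36  stride  (12B, 4-aligned)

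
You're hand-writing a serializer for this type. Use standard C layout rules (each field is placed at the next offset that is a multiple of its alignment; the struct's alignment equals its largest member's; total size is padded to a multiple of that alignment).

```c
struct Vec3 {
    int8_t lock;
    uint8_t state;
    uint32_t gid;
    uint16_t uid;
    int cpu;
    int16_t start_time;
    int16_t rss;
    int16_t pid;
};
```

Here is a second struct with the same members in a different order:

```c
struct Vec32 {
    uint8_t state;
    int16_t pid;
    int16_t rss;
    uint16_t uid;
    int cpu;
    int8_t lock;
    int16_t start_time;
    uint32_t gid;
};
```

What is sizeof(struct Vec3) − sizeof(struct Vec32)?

lock at 0 (size 1, align 1) → ends 1
state at 1 (size 1, align 1) → ends 2
pad 2 to align 4 for gid
gid at 4 (size 4, align 4) → ends 8
uid at 8 (size 2, align 2) → ends 10
pad 2 to align 4 for cpu
cpu at 12 (size 4, align 4) → ends 16
start_time at 16 (size 2, align 2) → ends 18
rss at 18 (size 2, align 2) → ends 20
pid at 20 (size 2, align 2) → ends 22
tail pad 2 to reach multiple of 4
total 24 bytes, alignment 4
— Vec32 —
state at 0 (size 1, align 1) → ends 1
pad 1 to align 2 for pid
pid at 2 (size 2, align 2) → ends 4
rss at 4 (size 2, align 2) → ends 6
uid at 6 (size 2, align 2) → ends 8
cpu at 8 (size 4, align 4) → ends 12
lock at 12 (size 1, align 1) → ends 13
pad 1 to align 2 for start_time
start_time at 14 (size 2, align 2) → ends 16
gid at 16 (size 4, align 4) → ends 20
total 20 bytes, alignment 4
24 − 20 = 4

4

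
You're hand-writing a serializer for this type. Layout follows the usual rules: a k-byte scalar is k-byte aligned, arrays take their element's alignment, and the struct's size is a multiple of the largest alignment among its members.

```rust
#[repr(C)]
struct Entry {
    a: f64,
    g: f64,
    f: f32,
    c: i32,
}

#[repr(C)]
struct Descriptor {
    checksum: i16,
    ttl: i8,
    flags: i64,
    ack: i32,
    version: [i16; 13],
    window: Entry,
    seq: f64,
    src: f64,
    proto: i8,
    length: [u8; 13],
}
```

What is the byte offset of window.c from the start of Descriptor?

68

Entry: a at 0 (size 8, align 8) → ends 8; g at 8 (size 8, align 8) → ends 16; f at 16 (size 4, align 4) → ends 20; c at 20 (size 4, align 4) → ends 24; total 24 bytes, alignment 8
checksum at 0 (size 2, align 2) → ends 2
ttl at 2 (size 1, align 1) → ends 3
pad 5 to align 8 for flags
flags at 8 (size 8, align 8) → ends 16
ack at 16 (size 4, align 4) → ends 20
version at 20 (size 26, align 2) → ends 46
pad 2 to align 8 for window
window at 48 (size 24, align 8) → ends 72
within Entry: c at 20
48 + 20 = 68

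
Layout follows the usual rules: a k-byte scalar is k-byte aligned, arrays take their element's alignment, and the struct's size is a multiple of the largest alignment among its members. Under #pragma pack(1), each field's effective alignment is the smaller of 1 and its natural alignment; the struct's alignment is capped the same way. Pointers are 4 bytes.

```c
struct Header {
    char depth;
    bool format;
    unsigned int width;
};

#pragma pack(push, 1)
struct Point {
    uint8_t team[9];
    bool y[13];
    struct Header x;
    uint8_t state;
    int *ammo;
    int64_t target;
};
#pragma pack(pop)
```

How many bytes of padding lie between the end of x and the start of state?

Header: depth at 0 (size 1, align 1) → ends 1; format at 1 (size 1, align 1) → ends 2; pad 2 to align 4 for width; width at 4 (size 4, align 4) → ends 8; total 8 bytes, alignment 4
team at 0 (size 9, align 1) → ends 9
y at 9 (size 13, align 1) → ends 22
x at 22 (size 8, align 1) → ends 30
state at 30 (size 1, align 1) → ends 31

0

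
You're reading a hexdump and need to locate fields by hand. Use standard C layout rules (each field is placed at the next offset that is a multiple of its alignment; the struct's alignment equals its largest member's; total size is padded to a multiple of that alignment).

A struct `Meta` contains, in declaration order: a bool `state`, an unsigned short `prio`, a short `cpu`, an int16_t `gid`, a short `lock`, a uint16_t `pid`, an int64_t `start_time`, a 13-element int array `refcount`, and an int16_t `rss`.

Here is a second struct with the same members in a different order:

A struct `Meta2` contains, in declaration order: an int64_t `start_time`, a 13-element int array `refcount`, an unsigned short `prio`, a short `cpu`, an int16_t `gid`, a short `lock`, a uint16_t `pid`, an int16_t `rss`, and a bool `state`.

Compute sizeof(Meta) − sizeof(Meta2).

0..1  state  (1B, 1-aligned)
1..2  -- padding (1B)
2..4  prio  (2B, 2-aligned)
4..6  cpu  (2B, 2-aligned)
6..8  gid  (2B, 2-aligned)
8..10  lock  (2B, 2-aligned)
10..12  pid  (2B, 2-aligned)
12..16  -- padding (4B)
16..24  start_time  (8B, 8-aligned)
24..76  refcount  (52B, 4-aligned)
76..78  rss  (2B, 2-aligned)
78..80  -- tail padding (2B)
sizeof = 80, alignof = 8
— Meta2 —
0..8  start_time  (8B, 8-aligned)
8..60  refcount  (52B, 4-aligned)
60..62  prio  (2B, 2-aligned)
62..64  cpu  (2B, 2-aligned)
64..66  gid  (2B, 2-aligned)
66..68  lock  (2B, 2-aligned)
68..70  pid  (2B, 2-aligned)
70..72  rss  (2B, 2-aligned)
72..73  state  (1B, 1-aligned)
73..80  -- tail padding (7B)
sizeof = 80, alignof = 8
80 − 80 = 0

0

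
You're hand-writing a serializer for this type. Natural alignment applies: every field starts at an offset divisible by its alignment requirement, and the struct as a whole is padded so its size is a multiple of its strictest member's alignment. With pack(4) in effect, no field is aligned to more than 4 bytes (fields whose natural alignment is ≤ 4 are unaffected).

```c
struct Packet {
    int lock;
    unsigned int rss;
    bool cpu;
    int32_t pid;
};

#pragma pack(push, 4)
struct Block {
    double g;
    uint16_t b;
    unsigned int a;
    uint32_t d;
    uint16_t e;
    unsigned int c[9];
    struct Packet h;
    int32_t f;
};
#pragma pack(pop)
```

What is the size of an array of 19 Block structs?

Packet: @0: lock [4B, align 4] → 4; @4: rss [4B, align 4] → 8; @8: cpu [1B, align 1] → 9; +3 pad (align 4); @12: pid [4B, align 4] → 16; size 16, align 4
@0: g [8B, align 4] → 8
@8: b [2B, align 2] → 10
+2 pad (align 4)
@12: a [4B, align 4] → 16
@16: d [4B, align 4] → 20
@20: e [2B, align 2] → 22
+2 pad (align 4)
@24: c [36B, align 4] → 60
@60: h [16B, align 4] → 76
@76: f [4B, align 4] → 80
size 80, align 4
array of 19: 19 × 80 = 1520

1520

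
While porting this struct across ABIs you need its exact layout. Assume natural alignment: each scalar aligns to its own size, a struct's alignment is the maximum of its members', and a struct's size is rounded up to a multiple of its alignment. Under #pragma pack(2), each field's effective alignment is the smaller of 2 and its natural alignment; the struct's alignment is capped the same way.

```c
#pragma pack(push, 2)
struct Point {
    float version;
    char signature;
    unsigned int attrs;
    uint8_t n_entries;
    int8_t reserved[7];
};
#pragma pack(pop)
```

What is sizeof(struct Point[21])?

0..4  version  (4B, 2-aligned)
4..5  signature  (1B, 1-aligned)
5..6  -- padding (1B)
6..10  attrs  (4B, 2-aligned)
10..11  n_entries  (1B, 1-aligned)
11..18  reserved  (7B, 1-aligned)
sizeof = 18, alignof = 2
array of 21: 21 × 18 = 378

378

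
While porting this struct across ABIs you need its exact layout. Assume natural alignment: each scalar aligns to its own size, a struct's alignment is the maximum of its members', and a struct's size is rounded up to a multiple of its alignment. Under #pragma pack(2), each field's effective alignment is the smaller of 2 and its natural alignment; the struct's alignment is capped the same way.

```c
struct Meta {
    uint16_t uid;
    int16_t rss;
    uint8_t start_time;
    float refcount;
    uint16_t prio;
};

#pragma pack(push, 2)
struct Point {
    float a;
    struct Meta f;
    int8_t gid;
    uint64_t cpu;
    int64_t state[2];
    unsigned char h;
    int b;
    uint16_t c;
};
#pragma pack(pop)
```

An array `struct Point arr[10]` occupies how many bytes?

540

Meta: @0: uid [2B, align 2] → 2; @2: rss [2B, align 2] → 4; @4: start_time [1B, align 1] → 5; +3 pad (align 4); @8: refcount [4B, align 4] → 12; @12: prio [2B, align 2] → 14; +2 tail pad (align 4); size 16, align 4
@0: a [4B, align 2] → 4
@4: f [16B, align 2] → 20
@20: gid [1B, align 1] → 21
+1 pad (align 2)
@22: cpu [8B, align 2] → 30
@30: state [16B, align 2] → 46
@46: h [1B, align 1] → 47
+1 pad (align 2)
@48: b [4B, align 2] → 52
@52: c [2B, align 2] → 54
size 54, align 2
array of 10: 10 × 54 = 540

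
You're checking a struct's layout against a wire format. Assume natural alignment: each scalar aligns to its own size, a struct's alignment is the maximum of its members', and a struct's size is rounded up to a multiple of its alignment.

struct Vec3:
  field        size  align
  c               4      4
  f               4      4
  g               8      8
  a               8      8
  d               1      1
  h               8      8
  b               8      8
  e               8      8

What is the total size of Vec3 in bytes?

c at 0 (size 4, align 4) → ends 4
f at 4 (size 4, align 4) → ends 8
g at 8 (size 8, align 8) → ends 16
a at 16 (size 8, align 8) → ends 24
d at 24 (size 1, align 1) → ends 25
pad 7 to align 8 for h
h at 32 (size 8, align 8) → ends 40
b at 40 (size 8, align 8) → ends 48
e at 48 (size 8, align 8) → ends 56
total 56 bytes, alignment 8

56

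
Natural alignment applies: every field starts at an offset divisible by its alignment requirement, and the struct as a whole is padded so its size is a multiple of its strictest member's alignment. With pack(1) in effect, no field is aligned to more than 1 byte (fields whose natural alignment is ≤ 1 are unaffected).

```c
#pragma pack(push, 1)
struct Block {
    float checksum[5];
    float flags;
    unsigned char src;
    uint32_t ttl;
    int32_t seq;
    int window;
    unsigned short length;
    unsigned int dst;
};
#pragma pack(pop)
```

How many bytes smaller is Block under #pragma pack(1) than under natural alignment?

5

natural layout:
  checksum at 0 (size 20, align 4) → ends 20
  flags at 20 (size 4, align 4) → ends 24
  src at 24 (size 1, align 1) → ends 25
  pad 3 to align 4 for ttl
  ttl at 28 (size 4, align 4) → ends 32
  seq at 32 (size 4, align 4) → ends 36
  window at 36 (size 4, align 4) → ends 40
  length at 40 (size 2, align 2) → ends 42
  pad 2 to align 4 for dst
  dst at 44 (size 4, align 4) → ends 48
  total 48 bytes, alignment 4
packed(1) layout:
  checksum at 0 (size 20, align 1) → ends 20
  flags at 20 (size 4, align 1) → ends 24
  src at 24 (size 1, align 1) → ends 25
  ttl at 25 (size 4, align 1) → ends 29
  seq at 29 (size 4, align 1) → ends 33
  window at 33 (size 4, align 1) → ends 37
  length at 37 (size 2, align 1) → ends 39
  dst at 39 (size 4, align 1) → ends 43
  total 43 bytes, alignment 1
48 − 43 = 5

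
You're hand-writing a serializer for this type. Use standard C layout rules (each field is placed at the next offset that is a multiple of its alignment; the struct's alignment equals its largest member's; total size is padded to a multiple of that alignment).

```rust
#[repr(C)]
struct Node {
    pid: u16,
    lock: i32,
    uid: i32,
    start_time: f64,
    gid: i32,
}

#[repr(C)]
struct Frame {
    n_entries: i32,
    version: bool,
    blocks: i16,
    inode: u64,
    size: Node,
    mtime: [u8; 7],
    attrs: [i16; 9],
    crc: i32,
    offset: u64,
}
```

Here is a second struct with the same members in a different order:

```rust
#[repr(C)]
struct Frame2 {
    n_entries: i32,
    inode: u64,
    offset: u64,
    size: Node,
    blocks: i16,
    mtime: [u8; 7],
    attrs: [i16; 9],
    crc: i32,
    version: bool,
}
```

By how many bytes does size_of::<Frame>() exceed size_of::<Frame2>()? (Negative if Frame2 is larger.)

-8

Node: pid at 0 (size 2, align 2) → ends 2; pad 2 to align 4 for lock; lock at 4 (size 4, align 4) → ends 8; uid at 8 (size 4, align 4) → ends 12; pad 4 to align 8 for start_time; start_time at 16 (size 8, align 8) → ends 24; gid at 24 (size 4, align 4) → ends 28; tail pad 4 to reach multiple of 8; total 32 bytes, alignment 8
n_entries at 0 (size 4, align 4) → ends 4
version at 4 (size 1, align 1) → ends 5
pad 1 to align 2 for blocks
blocks at 6 (size 2, align 2) → ends 8
inode at 8 (size 8, align 8) → ends 16
size at 16 (size 32, align 8) → ends 48
mtime at 48 (size 7, align 1) → ends 55
pad 1 to align 2 for attrs
attrs at 56 (size 18, align 2) → ends 74
pad 2 to align 4 for crc
crc at 76 (size 4, align 4) → ends 80
offset at 80 (size 8, align 8) → ends 88
total 88 bytes, alignment 8
— Frame2 —
n_entries at 0 (size 4, align 4) → ends 4
pad 4 to align 8 for inode
inode at 8 (size 8, align 8) → ends 16
offset at 16 (size 8, align 8) → ends 24
size at 24 (size 32, align 8) → ends 56
blocks at 56 (size 2, align 2) → ends 58
mtime at 58 (size 7, align 1) → ends 65
pad 1 to align 2 for attrs
attrs at 66 (size 18, align 2) → ends 84
crc at 84 (size 4, align 4) → ends 88
version at 88 (size 1, align 1) → ends 89
tail pad 7 to reach multiple of 8
total 96 bytes, alignment 8
88 − 96 = -8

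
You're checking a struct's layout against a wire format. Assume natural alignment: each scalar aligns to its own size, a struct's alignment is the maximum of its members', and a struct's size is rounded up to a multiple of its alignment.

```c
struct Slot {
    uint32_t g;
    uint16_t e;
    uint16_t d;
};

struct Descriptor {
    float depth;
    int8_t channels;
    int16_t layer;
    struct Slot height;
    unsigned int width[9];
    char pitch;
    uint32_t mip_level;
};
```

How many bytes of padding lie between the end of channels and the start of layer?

Slot: g at 0 (size 4, align 4) → ends 4; e at 4 (size 2, align 2) → ends 6; d at 6 (size 2, align 2) → ends 8; total 8 bytes, alignment 4
depth at 0 (size 4, align 4) → ends 4
channels at 4 (size 1, align 1) → ends 5
pad 1 to align 2 for layer
layer at 6 (size 2, align 2) → ends 8

1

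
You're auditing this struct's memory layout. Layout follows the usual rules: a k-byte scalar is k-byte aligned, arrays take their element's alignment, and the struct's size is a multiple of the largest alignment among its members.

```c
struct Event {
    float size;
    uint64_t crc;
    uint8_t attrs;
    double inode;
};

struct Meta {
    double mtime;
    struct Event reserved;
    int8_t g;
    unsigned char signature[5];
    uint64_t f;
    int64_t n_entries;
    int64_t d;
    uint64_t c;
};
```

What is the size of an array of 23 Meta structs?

Event: 0..4  size  (4B, 4-aligned); 4..8  -- padding (4B); 8..16  crc  (8B, 8-aligned); 16..17  attrs  (1B, 1-aligned); 17..24  -- padding (7B); 24..32  inode  (8B, 8-aligned); sizeof = 32, alignof = 8
0..8  mtime  (8B, 8-aligned)
8..40  reserved  (32B, 8-aligned)
40..41  g  (1B, 1-aligned)
41..46  signature  (5B, 1-aligned)
46..48  -- padding (2B)
48..56  f  (8B, 8-aligned)
56..64  n_entries  (8B, 8-aligned)
64..72  d  (8B, 8-aligned)
72..80  c  (8B, 8-aligned)
sizeof = 80, alignof = 8
array of 23: 23 × 80 = 1840

1840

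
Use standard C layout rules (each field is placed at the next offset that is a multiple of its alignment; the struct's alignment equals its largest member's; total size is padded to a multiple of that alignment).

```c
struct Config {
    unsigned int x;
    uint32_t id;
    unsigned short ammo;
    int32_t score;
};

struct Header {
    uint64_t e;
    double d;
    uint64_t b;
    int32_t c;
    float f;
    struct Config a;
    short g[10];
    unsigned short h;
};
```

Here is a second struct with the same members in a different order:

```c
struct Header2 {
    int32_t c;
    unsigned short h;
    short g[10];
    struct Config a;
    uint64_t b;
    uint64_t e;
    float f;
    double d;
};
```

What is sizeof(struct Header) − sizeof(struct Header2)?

-8

Config: x at 0 (size 4, align 4) → ends 4; id at 4 (size 4, align 4) → ends 8; ammo at 8 (size 2, align 2) → ends 10; pad 2 to align 4 for score; score at 12 (size 4, align 4) → ends 16; total 16 bytes, alignment 4
e at 0 (size 8, align 8) → ends 8
d at 8 (size 8, align 8) → ends 16
b at 16 (size 8, align 8) → ends 24
c at 24 (size 4, align 4) → ends 28
f at 28 (size 4, align 4) → ends 32
a at 32 (size 16, align 4) → ends 48
g at 48 (size 20, align 2) → ends 68
h at 68 (size 2, align 2) → ends 70
tail pad 2 to reach multiple of 8
total 72 bytes, alignment 8
— Header2 —
c at 0 (size 4, align 4) → ends 4
h at 4 (size 2, align 2) → ends 6
g at 6 (size 20, align 2) → ends 26
pad 2 to align 4 for a
a at 28 (size 16, align 4) → ends 44
pad 4 to align 8 for b
b at 48 (size 8, align 8) → ends 56
e at 56 (size 8, align 8) → ends 64
f at 64 (size 4, align 4) → ends 68
pad 4 to align 8 for d
d at 72 (size 8, align 8) → ends 80
total 80 bytes, alignment 8
72 − 80 = -8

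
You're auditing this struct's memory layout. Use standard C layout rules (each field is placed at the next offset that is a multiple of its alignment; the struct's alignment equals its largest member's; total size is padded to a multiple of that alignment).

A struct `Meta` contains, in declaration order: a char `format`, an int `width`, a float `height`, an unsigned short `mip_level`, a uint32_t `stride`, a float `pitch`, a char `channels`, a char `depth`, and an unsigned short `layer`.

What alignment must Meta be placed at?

member alignments: format=1, width=4, height=4, mip_level=2, stride=4, pitch=4, channels=1, depth=1, layer=2
max = 4

4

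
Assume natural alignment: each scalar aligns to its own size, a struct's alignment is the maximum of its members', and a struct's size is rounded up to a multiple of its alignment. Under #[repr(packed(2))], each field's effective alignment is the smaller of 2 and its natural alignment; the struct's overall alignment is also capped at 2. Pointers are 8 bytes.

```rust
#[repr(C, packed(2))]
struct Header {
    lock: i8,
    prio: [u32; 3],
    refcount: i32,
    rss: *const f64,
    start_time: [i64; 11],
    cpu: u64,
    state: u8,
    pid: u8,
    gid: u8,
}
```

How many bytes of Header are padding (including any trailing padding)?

2

0..1  lock  (1B, 1-aligned)
1..2  -- padding (1B)
2..14  prio  (12B, 2-aligned)
14..18  refcount  (4B, 2-aligned)
18..26  rss  (8B, 2-aligned)
26..114  start_time  (88B, 2-aligned)
114..122  cpu  (8B, 2-aligned)
122..123  state  (1B, 1-aligned)
123..124  pid  (1B, 1-aligned)
124..125  gid  (1B, 1-aligned)
125..126  -- tail padding (1B)
sizeof = 126, alignof = 2
data bytes 124, size 126 → padding 2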